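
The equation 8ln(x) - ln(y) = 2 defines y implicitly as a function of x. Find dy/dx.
Differentiate both sides with respect to x, treating y as y(x). By the chain rule, any term containing y contributes a factor of y' = dy/dx when we differentiate it.

Move every term to one side and write the relation as F(x, y) = 0. Term by term,
  d/dx[8ln(x)] = 8/x
  d/dx[-ln(y)] = -y'/y
  d/dx[-2] = 0

The pieces without y' make up ∂F/∂x and the coefficient of y' is ∂F/∂y:
  ∂F/∂x = 8/x,
  ∂F/∂y = -1/y.

Since d/dx[F] = ∂F/∂x + (∂F/∂y)·y' = 0, solve for y':
  (∂F/∂y)·y' = -∂F/∂x
  dy/dx = -(∂F/∂x)/(∂F/∂y) = -(8/x)/(-1/y) = 8y/x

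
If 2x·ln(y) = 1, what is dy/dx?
Apply d/dx to both sides, remembering that y depends on x. Each occurrence of y therefore brings in a y' = dy/dx via the chain rule.

With F(x, y) equal to the left-hand side minus the right, differentiate F term by term:
  d/dx[2x·ln(y)] = 2x·y'/y + 2ln(y)
  d/dx[-1] = 0
Adding these up, d/dx[F] = 0 becomes
  (2ln(y)) + (2x/y)·y' = 0,
so isolating y',
  dy/dx = -(2ln(y))/(2x/y) = -y·ln(y)/x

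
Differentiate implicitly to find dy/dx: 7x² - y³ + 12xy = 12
Differentiate the relation implicitly: treat y = y(x) and apply the chain rule, so every y-derivative picks up a y' = dy/dx factor.

With everything moved to the left-hand side, differentiate term by term:
  d/dx[7x^2] = 14x
  d/dx[12xy] = 12x·y' + 12y
  d/dx[-y^3] = -3y^2·y'
  d/dx[-12] = 0

Separating the contributions that come from x directly and those that come through y:
  without y':      14x + 12y
  multiplying y':  12x - 3y^2

so (14x + 12y) + (12x - 3y^2)·y' = 0, and therefore
  dy/dx = -(14x + 12y)/(12x - 3y^2) = 2(-7x - 6y)/(3(4x - y^2))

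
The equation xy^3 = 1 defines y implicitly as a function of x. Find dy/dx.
Apply d/dx to both sides, remembering that y depends on x. Each occurrence of y therefore brings in a y' = dy/dx via the chain rule.

With F(x, y) equal to the left-hand side minus the right, differentiate F term by term:
  d/dx[xy^3] = 3xy^2·y' + y^3
  d/dx[-1] = 0
Adding these up, d/dx[F] = 0 becomes
  (y^3) + (3xy^2)·y' = 0,
so isolating y',
  dy/dx = -(y^3)/(3xy^2) = -y/(3x)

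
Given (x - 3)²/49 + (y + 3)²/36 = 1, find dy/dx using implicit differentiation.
Apply d/dx to both sides, remembering that y depends on x. Each occurrence of y therefore brings in a y' = dy/dx via the chain rule.

With F(x, y) equal to the left-hand side minus the right, differentiate F term by term:
  d/dx[(x - 3)^2/49] = 2x/49 - 6/49
  d/dx[(y + 3)^2/36] = y'(y + 3)/18
  d/dx[-1] = 0
Adding these up, d/dx[F] = 0 becomes
  (2x/49 - 6/49) + (y/18 + 1/6)·y' = 0,
so isolating y',
  dy/dx = -(2x/49 - 6/49)/(y/18 + 1/6)
        = -(2(x - 3)/49)/((y + 3)/18) = 36(3 - x)/(49(y + 3))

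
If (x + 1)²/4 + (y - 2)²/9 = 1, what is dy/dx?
Apply d/dx to both sides, remembering that y depends on x. Each occurrence of y therefore brings in a y' = dy/dx via the chain rule.

With F(x, y) equal to the left-hand side minus the right, differentiate F term by term:
  d/dx[(x + 1)^2/4] = x/2 + 1/2
  d/dx[(y - 2)^2/9] = 2·y'(y - 2)/9
  d/dx[-1] = 0
Adding these up, d/dx[F] = 0 becomes
  (x/2 + 1/2) + (2y/9 - 4/9)·y' = 0,
so isolating y',
  dy/dx = -(x/2 + 1/2)/(2y/9 - 4/9)
        = -((x + 1)/2)/(2(y - 2)/9) = 9(-x - 1)/(4(y - 2))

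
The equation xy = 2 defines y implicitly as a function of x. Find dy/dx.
Differentiate both sides with respect to x, treating y as y(x). By the chain rule, any term containing y contributes a factor of y' = dy/dx when we differentiate it.

Move every term to one side and write the relation as F(x, y) = 0. Term by term,
  d/dx[xy] = x·y' + y
  d/dx[-2] = 0

The pieces without y' make up ∂F/∂x and the coefficient of y' is ∂F/∂y:
  ∂F/∂x = y,
  ∂F/∂y = x.

Since d/dx[F] = ∂F/∂x + (∂F/∂y)·y' = 0, solve for y':
  (∂F/∂y)·y' = -∂F/∂x
  dy/dx = -(∂F/∂x)/(∂F/∂y) = -(y)/(x) = -y/x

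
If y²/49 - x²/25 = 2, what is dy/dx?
Apply d/dx to both sides, remembering that y depends on x. Each occurrence of y therefore brings in a y' = dy/dx via the chain rule.

With F(x, y) equal to the left-hand side minus the right, differentiate F term by term:
  d/dx[-x^2/25] = -2x/25
  d/dx[y^2/49] = 2y·y'/49
  d/dx[-2] = 0
Adding these up, d/dx[F] = 0 becomes
  (-2x/25) + (2y/49)·y' = 0,
so isolating y',
  dy/dx = -(-2x/25)/(2y/49) = 49x/(25y)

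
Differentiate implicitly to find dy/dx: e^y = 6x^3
Apply d/dx to both sides, remembering that y depends on x. Each occurrence of y therefore brings in a y' = dy/dx via the chain rule.

With F(x, y) equal to the left-hand side minus the right, differentiate F term by term:
  d/dx[-6x^3] = -18x^2
  d/dx[e^(y)] = y'·e^(y)
Adding these up, d/dx[F] = 0 becomes
  (-18x^2) + (e^(y))·y' = 0,
so isolating y',
  dy/dx = -(-18x^2)/(e^(y)) = 18x^2e^(-y)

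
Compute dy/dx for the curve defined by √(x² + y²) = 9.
Take d/dx of both sides. Since y is implicitly a function of x, the chain rule attaches a y' = dy/dx factor whenever we differentiate through y.

Set F(x, y) = (left side) − (right side), so the curve is F = 0. Differentiating each term of F:
  d/dx[√(x^2 + y^2)] = (x + y·y')/√(x^2 + y^2)
  d/dx[-9] = 0

Collecting, the y'-free part is the partial derivative in x and the y' coefficient is the partial derivative in y:
  ∂F/∂x = x/√(x^2 + y^2)
  ∂F/∂y = y/√(x^2 + y^2)

so d/dx[F(x, y(x))] = ∂F/∂x + (∂F/∂y)·y' = 0. Rearranging,
  dy/dx = -(∂F/∂x)/(∂F/∂y) = -(x/√(x^2 + y^2))/(y/√(x^2 + y^2)) = -x/y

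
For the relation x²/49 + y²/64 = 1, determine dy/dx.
Apply d/dx to both sides, remembering that y depends on x. Each occurrence of y therefore brings in a y' = dy/dx via the chain rule.

With F(x, y) equal to the left-hand side minus the right, differentiate F term by term:
  d/dx[x^2/49] = 2x/49
  d/dx[y^2/64] = y·y'/32
  d/dx[-1] = 0
Adding these up, d/dx[F] = 0 becomes
  (2x/49) + (y/32)·y' = 0,
so isolating y',
  dy/dx = -(2x/49)/(y/32) = -64x/(49y)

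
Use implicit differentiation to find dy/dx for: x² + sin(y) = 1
Differentiate the relation implicitly: treat y = y(x) and apply the chain rule, so every y-derivative picks up a y' = dy/dx factor.

With everything moved to the left-hand side, differentiate term by term:
  d/dx[x^2] = 2x
  d/dx[sin(y)] = y'·cos(y)
  d/dx[-1] = 0

Separating the contributions that come from x directly and those that come through y:
  without y':      2x
  multiplying y':  cos(y)

so (2x) + (cos(y))·y' = 0, and therefore
  dy/dx = -(2x)/(cos(y)) = -2x/cos(y)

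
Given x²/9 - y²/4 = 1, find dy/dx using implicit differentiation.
Apply d/dx to both sides, remembering that y depends on x. Each occurrence of y therefore brings in a y' = dy/dx via the chain rule.

With F(x, y) equal to the left-hand side minus the right, differentiate F term by term:
  d/dx[x^2/9] = 2x/9
  d/dx[-y^2/4] = -y·y'/2
  d/dx[-1] = 0
Adding these up, d/dx[F] = 0 becomes
  (2x/9) + (-y/2)·y' = 0,
so isolating y',
  dy/dx = -(2x/9)/(-y/2) = 4x/(9y)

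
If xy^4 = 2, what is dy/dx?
Differentiate the relation implicitly: treat y = y(x) and apply the chain rule, so every y-derivative picks up a y' = dy/dx factor.

With everything moved to the left-hand side, differentiate term by term:
  d/dx[xy^4] = 4xy^3·y' + y^4
  d/dx[-2] = 0

Separating the contributions that come from x directly and those that come through y:
  without y':      y^4
  multiplying y':  4xy^3

so (y^4) + (4xy^3)·y' = 0, and therefore
  dy/dx = -(y^4)/(4xy^3) = -y/(4x)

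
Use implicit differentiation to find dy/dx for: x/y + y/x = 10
Apply d/dx to both sides, remembering that y depends on x. Each occurrence of y therefore brings in a y' = dy/dx via the chain rule.

With F(x, y) equal to the left-hand side minus the right, differentiate F term by term:
  d/dx[x/y] = -x·y'/y^2 + 1/y
  d/dx[y/x] = y'/x - y/x^2
  d/dx[-10] = 0
Adding these up, d/dx[F] = 0 becomes
  (1/y - y/x^2) + (-x/y^2 + 1/x)·y' = 0,
so isolating y',
  dy/dx = -(1/y - y/x^2)/(-x/y^2 + 1/x)
        = -((x - y)(x + y)/(x^2y))/(-(x - y)(x + y)/(xy^2)) = y/x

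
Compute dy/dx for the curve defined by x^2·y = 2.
Differentiate the relation implicitly: treat y = y(x) and apply the chain rule, so every y-derivative picks up a y' = dy/dx factor.

With everything moved to the left-hand side, differentiate term by term:
  d/dx[x^2y] = x^2·y' + 2xy
  d/dx[-2] = 0

Separating the contributions that come from x directly and those that come through y:
  without y':      2xy
  multiplying y':  x^2

so (2xy) + (x^2)·y' = 0, and therefore
  dy/dx = -(2xy)/(x^2) = -2y/x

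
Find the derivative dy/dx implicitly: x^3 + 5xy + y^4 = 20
Take d/dx of both sides. Since y is implicitly a function of x, the chain rule attaches a y' = dy/dx factor whenever we differentiate through y.

Set F(x, y) = (left side) − (right side), so the curve is F = 0. Differentiating each term of F:
  d/dx[x^3] = 3x^2
  d/dx[5xy] = 5x·y' + 5y
  d/dx[y^4] = 4y^3·y'
  d/dx[-20] = 0

Collecting, the y'-free part is the partial derivative in x and the y' coefficient is the partial derivative in y:
  ∂F/∂x = 3x^2 + 5y
  ∂F/∂y = 5x + 4y^3

so d/dx[F(x, y(x))] = ∂F/∂x + (∂F/∂y)·y' = 0. Rearranging,
  dy/dx = -(∂F/∂x)/(∂F/∂y) = -(3x^2 + 5y)/(5x + 4y^3) = (-3x^2 - 5y)/(5x + 4y^3)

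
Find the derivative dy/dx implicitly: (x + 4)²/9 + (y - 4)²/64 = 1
Apply d/dx to both sides, remembering that y depends on x. Each occurrence of y therefore brings in a y' = dy/dx via the chain rule.

With F(x, y) equal to the left-hand side minus the right, differentiate F term by term:
  d/dx[(x + 4)^2/9] = 2x/9 + 8/9
  d/dx[(y - 4)^2/64] = y'(y - 4)/32
  d/dx[-1] = 0
Adding these up, d/dx[F] = 0 becomes
  (2x/9 + 8/9) + (y/32 - 1/8)·y' = 0,
so isolating y',
  dy/dx = -(2x/9 + 8/9)/(y/32 - 1/8)
        = -(2(x + 4)/9)/((y - 4)/32) = 64(-x - 4)/(9(y - 4))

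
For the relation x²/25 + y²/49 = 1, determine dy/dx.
Differentiate the relation implicitly: treat y = y(x) and apply the chain rule, so every y-derivative picks up a y' = dy/dx factor.

With everything moved to the left-hand side, differentiate term by term:
  d/dx[x^2/25] = 2x/25
  d/dx[y^2/49] = 2y·y'/49
  d/dx[-1] = 0

Separating the contributions that come from x directly and those that come through y:
  without y':      2x/25
  multiplying y':  2y/49

so (2x/25) + (2y/49)·y' = 0, and therefore
  dy/dx = -(2x/25)/(2y/49) = -49x/(25y)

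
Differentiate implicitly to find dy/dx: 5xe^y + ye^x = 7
Differentiate the relation implicitly: treat y = y(x) and apply the chain rule, so every y-derivative picks up a y' = dy/dx factor.

With everything moved to the left-hand side, differentiate term by term:
  d/dx[5x·e^(y)] = 5x·y'·e^(y) + 5e^(y)
  d/dx[y·e^(x)] = y·e^(x) + y'·e^(x)
  d/dx[-7] = 0

Separating the contributions that come from x directly and those that come through y:
  without y':      y·e^(x) + 5e^(y)
  multiplying y':  5x·e^(y) + e^(x)

so (y·e^(x) + 5e^(y)) + (5x·e^(y) + e^(x))·y' = 0, and therefore
  dy/dx = -(y·e^(x) + 5e^(y))/(5x·e^(y) + e^(x)) = (-y·e^(x) - 5e^(y))/(5x·e^(y) + e^(x))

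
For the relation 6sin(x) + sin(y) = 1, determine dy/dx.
Differentiate the relation implicitly: treat y = y(x) and apply the chain rule, so every y-derivative picks up a y' = dy/dx factor.

With everything moved to the left-hand side, differentiate term by term:
  d/dx[6sin(x)] = 6cos(x)
  d/dx[sin(y)] = y'·cos(y)
  d/dx[-1] = 0

Separating the contributions that come from x directly and those that come through y:
  without y':      6cos(x)
  multiplying y':  cos(y)

so (6cos(x)) + (cos(y))·y' = 0, and therefore
  dy/dx = -(6cos(x))/(cos(y)) = -6cos(x)/cos(y)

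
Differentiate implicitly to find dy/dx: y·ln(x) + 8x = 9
Differentiate both sides with respect to x, treating y as y(x). By the chain rule, any term containing y contributes a factor of y' = dy/dx when we differentiate it.

Move every term to one side and write the relation as F(x, y) = 0. Term by term,
  d/dx[8x] = 8
  d/dx[y·ln(x)] = y'·ln(x) + y/x
  d/dx[-9] = 0

The pieces without y' make up ∂F/∂x and the coefficient of y' is ∂F/∂y:
  ∂F/∂x = 8 + y/x,
  ∂F/∂y = ln(x).

Since d/dx[F] = ∂F/∂x + (∂F/∂y)·y' = 0, solve for y':
  (∂F/∂y)·y' = -∂F/∂x
  dy/dx = -(∂F/∂x)/(∂F/∂y) = -(8 + y/x)/(ln(x))
        = -((8x + y)/x)/(ln(x)) = (-8x - y)/(x·ln(x))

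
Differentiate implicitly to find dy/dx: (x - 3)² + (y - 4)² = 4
Differentiate the relation implicitly: treat y = y(x) and apply the chain rule, so every y-derivative picks up a y' = dy/dx factor.

With everything moved to the left-hand side, differentiate term by term:
  d/dx[(x - 3)^2] = 2x - 6
  d/dx[(y - 4)^2] = 2·y'(y - 4)
  d/dx[-4] = 0

Separating the contributions that come from x directly and those that come through y:
  without y':      2x - 6
  multiplying y':  2y - 8

so (2x - 6) + (2y - 8)·y' = 0, and therefore
  dy/dx = -(2x - 6)/(2y - 8) = (3 - x)/(y - 4)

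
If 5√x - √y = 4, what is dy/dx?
Differentiate the relation implicitly: treat y = y(x) and apply the chain rule, so every y-derivative picks up a y' = dy/dx factor.

With everything moved to the left-hand side, differentiate term by term:
  d/dx[5√(x)] = 5/(2√(x))
  d/dx[-√(y)] = -y'/(2√(y))
  d/dx[-4] = 0

Separating the contributions that come from x directly and those that come through y:
  without y':      5/(2√(x))
  multiplying y':  -1/(2√(y))

so (5/(2√(x))) + (-1/(2√(y)))·y' = 0, and therefore
  dy/dx = -(5/(2√(x)))/(-1/(2√(y))) = 5√(y)/√(x)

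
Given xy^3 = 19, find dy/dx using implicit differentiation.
Take d/dx of both sides. Since y is implicitly a function of x, the chain rule attaches a y' = dy/dx factor whenever we differentiate through y.

Set F(x, y) = (left side) − (right side), so the curve is F = 0. Differentiating each term of F:
  d/dx[xy^3] = 3xy^2·y' + y^3
  d/dx[-19] = 0

Collecting, the y'-free part is the partial derivative in x and the y' coefficient is the partial derivative in y:
  ∂F/∂x = y^3
  ∂F/∂y = 3xy^2

so d/dx[F(x, y(x))] = ∂F/∂x + (∂F/∂y)·y' = 0. Rearranging,
  dy/dx = -(∂F/∂x)/(∂F/∂y) = -(y^3)/(3xy^2) = -y/(3x)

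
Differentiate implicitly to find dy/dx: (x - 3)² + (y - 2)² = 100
Apply d/dx to both sides, remembering that y depends on x. Each occurrence of y therefore brings in a y' = dy/dx via the chain rule.

With F(x, y) equal to the left-hand side minus the right, differentiate F term by term:
  d/dx[(x - 3)^2] = 2x - 6
  d/dx[(y - 2)^2] = 2·y'(y - 2)
  d/dx[-100] = 0
Adding these up, d/dx[F] = 0 becomes
  (2x - 6) + (2y - 4)·y' = 0,
so isolating y',
  dy/dx = -(2x - 6)/(2y - 4) = (3 - x)/(y - 2)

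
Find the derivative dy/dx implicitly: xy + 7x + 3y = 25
Differentiate both sides with respect to x, treating y as y(x). By the chain rule, any term containing y contributes a factor of y' = dy/dx when we differentiate it.

Move every term to one side and write the relation as F(x, y) = 0. Term by term,
  d/dx[xy] = x·y' + y
  d/dx[7x] = 7
  d/dx[3y] = 3·y'
  d/dx[-25] = 0

The pieces without y' make up ∂F/∂x and the coefficient of y' is ∂F/∂y:
  ∂F/∂x = y + 7,
  ∂F/∂y = x + 3.

Since d/dx[F] = ∂F/∂x + (∂F/∂y)·y' = 0, solve for y':
  (∂F/∂y)·y' = -∂F/∂x
  dy/dx = -(∂F/∂x)/(∂F/∂y) = -(y + 7)/(x + 3) = (-y - 7)/(x + 3)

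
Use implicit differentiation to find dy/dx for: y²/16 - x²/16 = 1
Take d/dx of both sides. Since y is implicitly a function of x, the chain rule attaches a y' = dy/dx factor whenever we differentiate through y.

Set F(x, y) = (left side) − (right side), so the curve is F = 0. Differentiating each term of F:
  d/dx[-x^2/16] = -x/8
  d/dx[y^2/16] = y·y'/8
  d/dx[-1] = 0

Collecting, the y'-free part is the partial derivative in x and the y' coefficient is the partial derivative in y:
  ∂F/∂x = -x/8
  ∂F/∂y = y/8

so d/dx[F(x, y(x))] = ∂F/∂x + (∂F/∂y)·y' = 0. Rearranging,
  dy/dx = -(∂F/∂x)/(∂F/∂y) = -(-x/8)/(y/8) = x/y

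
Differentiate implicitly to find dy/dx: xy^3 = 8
Take d/dx of both sides. Since y is implicitly a function of x, the chain rule attaches a y' = dy/dx factor whenever we differentiate through y.

Set F(x, y) = (left side) − (right side), so the curve is F = 0. Differentiating each term of F:
  d/dx[xy^3] = 3xy^2·y' + y^3
  d/dx[-8] = 0

Collecting, the y'-free part is the partial derivative in x and the y' coefficient is the partial derivative in y:
  ∂F/∂x = y^3
  ∂F/∂y = 3xy^2

so d/dx[F(x, y(x))] = ∂F/∂x + (∂F/∂y)·y' = 0. Rearranging,
  dy/dx = -(∂F/∂x)/(∂F/∂y) = -(y^3)/(3xy^2) = -y/(3x)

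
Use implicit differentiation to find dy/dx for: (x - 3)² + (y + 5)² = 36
Differentiate the relation implicitly: treat y = y(x) and apply the chain rule, so every y-derivative picks up a y' = dy/dx factor.

With everything moved to the left-hand side, differentiate term by term:
  d/dx[(x - 3)^2] = 2x - 6
  d/dx[(y + 5)^2] = 2·y'(y + 5)
  d/dx[-36] = 0

Separating the contributions that come from x directly and those that come through y:
  without y':      2x - 6
  multiplying y':  2y + 10

so (2x - 6) + (2y + 10)·y' = 0, and therefore
  dy/dx = -(2x - 6)/(2y + 10) = (3 - x)/(y + 5)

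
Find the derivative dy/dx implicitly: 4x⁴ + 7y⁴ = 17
Differentiate the relation implicitly: treat y = y(x) and apply the chain rule, so every y-derivative picks up a y' = dy/dx factor.

With everything moved to the left-hand side, differentiate term by term:
  d/dx[4x^4] = 16x^3
  d/dx[7y^4] = 28y^3·y'
  d/dx[-17] = 0

Separating the contributions that come from x directly and those that come through y:
  without y':      16x^3
  multiplying y':  28y^3

so (16x^3) + (28y^3)·y' = 0, and therefore
  dy/dx = -(16x^3)/(28y^3) = -4x^3/(7y^3)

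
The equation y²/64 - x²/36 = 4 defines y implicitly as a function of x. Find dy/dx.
Apply d/dx to both sides, remembering that y depends on x. Each occurrence of y therefore brings in a y' = dy/dx via the chain rule.

With F(x, y) equal to the left-hand side minus the right, differentiate F term by term:
  d/dx[-x^2/36] = -x/18
  d/dx[y^2/64] = y·y'/32
  d/dx[-4] = 0
Adding these up, d/dx[F] = 0 becomes
  (-x/18) + (y/32)·y' = 0,
so isolating y',
  dy/dx = -(-x/18)/(y/32) = 16x/(9y)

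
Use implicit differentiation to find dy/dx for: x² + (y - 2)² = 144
Differentiate the relation implicitly: treat y = y(x) and apply the chain rule, so every y-derivative picks up a y' = dy/dx factor.

With everything moved to the left-hand side, differentiate term by term:
  d/dx[x^2] = 2x
  d/dx[(y - 2)^2] = 2·y'(y - 2)
  d/dx[-144] = 0

Separating the contributions that come from x directly and those that come through y:
  without y':      2x
  multiplying y':  2y - 4

so (2x) + (2y - 4)·y' = 0, and therefore
  dy/dx = -(2x)/(2y - 4) = -x/(y - 2)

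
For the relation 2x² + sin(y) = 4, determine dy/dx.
Differentiate the relation implicitly: treat y = y(x) and apply the chain rule, so every y-derivative picks up a y' = dy/dx factor.

With everything moved to the left-hand side, differentiate term by term:
  d/dx[2x^2] = 4x
  d/dx[sin(y)] = y'·cos(y)
  d/dx[-4] = 0

Separating the contributions that come from x directly and those that come through y:
  without y':      4x
  multiplying y':  cos(y)

so (4x) + (cos(y))·y' = 0, and therefore
  dy/dx = -(4x)/(cos(y)) = -4x/cos(y)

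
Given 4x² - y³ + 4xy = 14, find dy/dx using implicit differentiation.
Differentiate both sides with respect to x, treating y as y(x). By the chain rule, any term containing y contributes a factor of y' = dy/dx when we differentiate it.

Move every term to one side and write the relation as F(x, y) = 0. Term by term,
  d/dx[4x^2] = 8x
  d/dx[4xy] = 4x·y' + 4y
  d/dx[-y^3] = -3y^2·y'
  d/dx[-14] = 0

The pieces without y' make up ∂F/∂x and the coefficient of y' is ∂F/∂y:
  ∂F/∂x = 8x + 4y,
  ∂F/∂y = 4x - 3y^2.

Since d/dx[F] = ∂F/∂x + (∂F/∂y)·y' = 0, solve for y':
  (∂F/∂y)·y' = -∂F/∂x
  dy/dx = -(∂F/∂x)/(∂F/∂y) = -(8x + 4y)/(4x - 3y^2) = 4(-2x - y)/(4x - 3y^2)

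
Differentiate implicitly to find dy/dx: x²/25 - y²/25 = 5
Apply d/dx to both sides, remembering that y depends on x. Each occurrence of y therefore brings in a y' = dy/dx via the chain rule.

With F(x, y) equal to the left-hand side minus the right, differentiate F term by term:
  d/dx[x^2/25] = 2x/25
  d/dx[-y^2/25] = -2y·y'/25
  d/dx[-5] = 0
Adding these up, d/dx[F] = 0 becomes
  (2x/25) + (-2y/25)·y' = 0,
so isolating y',
  dy/dx = -(2x/25)/(-2y/25) = x/y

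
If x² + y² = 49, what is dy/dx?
Take d/dx of both sides. Since y is implicitly a function of x, the chain rule attaches a y' = dy/dx factor whenever we differentiate through y.

Set F(x, y) = (left side) − (right side), so the curve is F = 0. Differentiating each term of F:
  d/dx[x^2] = 2x
  d/dx[y^2] = 2y·y'
  d/dx[-49] = 0

Collecting, the y'-free part is the partial derivative in x and the y' coefficient is the partial derivative in y:
  ∂F/∂x = 2x
  ∂F/∂y = 2y

so d/dx[F(x, y(x))] = ∂F/∂x + (∂F/∂y)·y' = 0. Rearranging,
  dy/dx = -(∂F/∂x)/(∂F/∂y) = -(2x)/(2y) = -x/y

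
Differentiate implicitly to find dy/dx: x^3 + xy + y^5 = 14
Differentiate both sides with respect to x, treating y as y(x). By the chain rule, any term containing y contributes a factor of y' = dy/dx when we differentiate it.

Move every term to one side and write the relation as F(x, y) = 0. Term by term,
  d/dx[x^3] = 3x^2
  d/dx[xy] = x·y' + y
  d/dx[y^5] = 5y^4·y'
  d/dx[-14] = 0

The pieces without y' make up ∂F/∂x and the coefficient of y' is ∂F/∂y:
  ∂F/∂x = 3x^2 + y,
  ∂F/∂y = x + 5y^4.

Since d/dx[F] = ∂F/∂x + (∂F/∂y)·y' = 0, solve for y':
  (∂F/∂y)·y' = -∂F/∂x
  dy/dx = -(∂F/∂x)/(∂F/∂y) = -(3x^2 + y)/(x + 5y^4) = (-3x^2 - y)/(x + 5y^4)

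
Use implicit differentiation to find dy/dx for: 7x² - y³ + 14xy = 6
Apply d/dx to both sides, remembering that y depends on x. Each occurrence of y therefore brings in a y' = dy/dx via the chain rule.

With F(x, y) equal to the left-hand side minus the right, differentiate F term by term:
  d/dx[7x^2] = 14x
  d/dx[14xy] = 14x·y' + 14y
  d/dx[-y^3] = -3y^2·y'
  d/dx[-6] = 0
Adding these up, d/dx[F] = 0 becomes
  (14x + 14y) + (14x - 3y^2)·y' = 0,
so isolating y',
  dy/dx = -(14x + 14y)/(14x - 3y^2) = 14(-x - y)/(14x - 3y^2)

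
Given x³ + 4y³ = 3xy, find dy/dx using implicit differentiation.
Differentiate both sides with respect to x, treating y as y(x). By the chain rule, any term containing y contributes a factor of y' = dy/dx when we differentiate it.

Move every term to one side and write the relation as F(x, y) = 0. Term by term,
  d/dx[x^3] = 3x^2
  d/dx[-3xy] = -3x·y' - 3y
  d/dx[4y^3] = 12y^2·y'

The pieces without y' make up ∂F/∂x and the coefficient of y' is ∂F/∂y:
  ∂F/∂x = 3x^2 - 3y,
  ∂F/∂y = -3x + 12y^2.

Since d/dx[F] = ∂F/∂x + (∂F/∂y)·y' = 0, solve for y':
  (∂F/∂y)·y' = -∂F/∂x
  dy/dx = -(∂F/∂x)/(∂F/∂y) = -(3x^2 - 3y)/(-3x + 12y^2) = (x^2 - y)/(x - 4y^2)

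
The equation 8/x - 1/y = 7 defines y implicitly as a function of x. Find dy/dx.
Take d/dx of both sides. Since y is implicitly a function of x, the chain rule attaches a y' = dy/dx factor whenever we differentiate through y.

Set F(x, y) = (left side) − (right side), so the curve is F = 0. Differentiating each term of F:
  d/dx[-1/y] = y'/y^2
  d/dx[8/x] = -8/x^2
  d/dx[-7] = 0

Collecting, the y'-free part is the partial derivative in x and the y' coefficient is the partial derivative in y:
  ∂F/∂x = -8/x^2
  ∂F/∂y = y^(-2)

so d/dx[F(x, y(x))] = ∂F/∂x + (∂F/∂y)·y' = 0. Rearranging,
  dy/dx = -(∂F/∂x)/(∂F/∂y) = -(-8/x^2)/(y^(-2)) = 8y^2/x^2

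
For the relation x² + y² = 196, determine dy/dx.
Take d/dx of both sides. Since y is implicitly a function of x, the chain rule attaches a y' = dy/dx factor whenever we differentiate through y.

Set F(x, y) = (left side) − (right side), so the curve is F = 0. Differentiating each term of F:
  d/dx[x^2] = 2x
  d/dx[y^2] = 2y·y'
  d/dx[-196] = 0

Collecting, the y'-free part is the partial derivative in x and the y' coefficient is the partial derivative in y:
  ∂F/∂x = 2x
  ∂F/∂y = 2y

so d/dx[F(x, y(x))] = ∂F/∂x + (∂F/∂y)·y' = 0. Rearranging,
  dy/dx = -(∂F/∂x)/(∂F/∂y) = -(2x)/(2y) = -x/y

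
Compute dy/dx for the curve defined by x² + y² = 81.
Differentiate the relation implicitly: treat y = y(x) and apply the chain rule, so every y-derivative picks up a y' = dy/dx factor.

With everything moved to the left-hand side, differentiate term by term:
  d/dx[x^2] = 2x
  d/dx[y^2] = 2y·y'
  d/dx[-81] = 0

Separating the contributions that come from x directly and those that come through y:
  without y':      2x
  multiplying y':  2y

so (2x) + (2y)·y' = 0, and therefore
  dy/dx = -(2x)/(2y) = -x/y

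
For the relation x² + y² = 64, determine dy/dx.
Differentiate the relation implicitly: treat y = y(x) and apply the chain rule, so every y-derivative picks up a y' = dy/dx factor.

With everything moved to the left-hand side, differentiate term by term:
  d/dx[x^2] = 2x
  d/dx[y^2] = 2y·y'
  d/dx[-64] = 0

Separating the contributions that come from x directly and those that come through y:
  without y':      2x
  multiplying y':  2y

so (2x) + (2y)·y' = 0, and therefore
  dy/dx = -(2x)/(2y) = -x/y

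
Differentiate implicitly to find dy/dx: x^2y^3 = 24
Differentiate the relation implicitly: treat y = y(x) and apply the chain rule, so every y-derivative picks up a y' = dy/dx factor.

With everything moved to the left-hand side, differentiate term by term:
  d/dx[x^2y^3] = 3x^2y^2·y' + 2xy^3
  d/dx[-24] = 0

Separating the contributions that come from x directly and those that come through y:
  without y':      2xy^3
  multiplying y':  3x^2y^2

so (2xy^3) + (3x^2y^2)·y' = 0, and therefore
  dy/dx = -(2xy^3)/(3x^2y^2) = -2y/(3x)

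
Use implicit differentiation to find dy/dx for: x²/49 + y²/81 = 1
Take d/dx of both sides. Since y is implicitly a function of x, the chain rule attaches a y' = dy/dx factor whenever we differentiate through y.

Set F(x, y) = (left side) − (right side), so the curve is F = 0. Differentiating each term of F:
  d/dx[x^2/49] = 2x/49
  d/dx[y^2/81] = 2y·y'/81
  d/dx[-1] = 0

Collecting, the y'-free part is the partial derivative in x and the y' coefficient is the partial derivative in y:
  ∂F/∂x = 2x/49
  ∂F/∂y = 2y/81

so d/dx[F(x, y(x))] = ∂F/∂x + (∂F/∂y)·y' = 0. Rearranging,
  dy/dx = -(∂F/∂x)/(∂F/∂y) = -(2x/49)/(2y/81) = -81x/(49y)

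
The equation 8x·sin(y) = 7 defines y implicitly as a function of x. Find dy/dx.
Differentiate both sides with respect to x, treating y as y(x). By the chain rule, any term containing y contributes a factor of y' = dy/dx when we differentiate it.

Move every term to one side and write the relation as F(x, y) = 0. Term by term,
  d/dx[8x·sin(y)] = 8x·y'·cos(y) + 8sin(y)
  d/dx[-7] = 0

The pieces without y' make up ∂F/∂x and the coefficient of y' is ∂F/∂y:
  ∂F/∂x = 8sin(y),
  ∂F/∂y = 8x·cos(y).

Since d/dx[F] = ∂F/∂x + (∂F/∂y)·y' = 0, solve for y':
  (∂F/∂y)·y' = -∂F/∂x
  dy/dx = -(∂F/∂x)/(∂F/∂y) = -(8sin(y))/(8x·cos(y)) = -tan(y)/x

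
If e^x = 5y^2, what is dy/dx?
Take d/dx of both sides. Since y is implicitly a function of x, the chain rule attaches a y' = dy/dx factor whenever we differentiate through y.

Set F(x, y) = (left side) − (right side), so the curve is F = 0. Differentiating each term of F:
  d/dx[-5y^2] = -10y·y'
  d/dx[e^(x)] = e^(x)

Collecting, the y'-free part is the partial derivative in x and the y' coefficient is the partial derivative in y:
  ∂F/∂x = e^(x)
  ∂F/∂y = -10y

so d/dx[F(x, y(x))] = ∂F/∂x + (∂F/∂y)·y' = 0. Rearranging,
  dy/dx = -(∂F/∂x)/(∂F/∂y) = -(e^(x))/(-10y) = e^(x)/(10y)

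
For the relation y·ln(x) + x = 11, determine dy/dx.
Differentiate both sides with respect to x, treating y as y(x). By the chain rule, any term containing y contributes a factor of y' = dy/dx when we differentiate it.

Move every term to one side and write the relation as F(x, y) = 0. Term by term,
  d/dx[x] = 1
  d/dx[y·ln(x)] = y'·ln(x) + y/x
  d/dx[-11] = 0

The pieces without y' make up ∂F/∂x and the coefficient of y' is ∂F/∂y:
  ∂F/∂x = 1 + y/x,
  ∂F/∂y = ln(x).

Since d/dx[F] = ∂F/∂x + (∂F/∂y)·y' = 0, solve for y':
  (∂F/∂y)·y' = -∂F/∂x
  dy/dx = -(∂F/∂x)/(∂F/∂y) = -(1 + y/x)/(ln(x))
        = -((x + y)/x)/(ln(x)) = (-x - y)/(x·ln(x))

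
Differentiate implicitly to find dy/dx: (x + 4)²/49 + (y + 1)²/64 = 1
Take d/dx of both sides. Since y is implicitly a function of x, the chain rule attaches a y' = dy/dx factor whenever we differentiate through y.

Set F(x, y) = (left side) − (right side), so the curve is F = 0. Differentiating each term of F:
  d/dx[(x + 4)^2/49] = 2x/49 + 8/49
  d/dx[(y + 1)^2/64] = y'(y + 1)/32
  d/dx[-1] = 0

Collecting, the y'-free part is the partial derivative in x and the y' coefficient is the partial derivative in y:
  ∂F/∂x = 2x/49 + 8/49
  ∂F/∂y = y/32 + 1/32

so d/dx[F(x, y(x))] = ∂F/∂x + (∂F/∂y)·y' = 0. Rearranging,
  dy/dx = -(∂F/∂x)/(∂F/∂y) = -(2x/49 + 8/49)/(y/32 + 1/32)
        = -(2(x + 4)/49)/((y + 1)/32) = 64(-x - 4)/(49(y + 1))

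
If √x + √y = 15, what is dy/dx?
Take d/dx of both sides. Since y is implicitly a function of x, the chain rule attaches a y' = dy/dx factor whenever we differentiate through y.

Set F(x, y) = (left side) − (right side), so the curve is F = 0. Differentiating each term of F:
  d/dx[√(x)] = 1/(2√(x))
  d/dx[√(y)] = y'/(2√(y))
  d/dx[-15] = 0

Collecting, the y'-free part is the partial derivative in x and the y' coefficient is the partial derivative in y:
  ∂F/∂x = 1/(2√(x))
  ∂F/∂y = 1/(2√(y))

so d/dx[F(x, y(x))] = ∂F/∂x + (∂F/∂y)·y' = 0. Rearranging,
  dy/dx = -(∂F/∂x)/(∂F/∂y) = -(1/(2√(x)))/(1/(2√(y))) = -√(y)/√(x)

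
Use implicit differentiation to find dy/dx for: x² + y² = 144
Take d/dx of both sides. Since y is implicitly a function of x, the chain rule attaches a y' = dy/dx factor whenever we differentiate through y.

Set F(x, y) = (left side) − (right side), so the curve is F = 0. Differentiating each term of F:
  d/dx[x^2] = 2x
  d/dx[y^2] = 2y·y'
  d/dx[-144] = 0

Collecting, the y'-free part is the partial derivative in x and the y' coefficient is the partial derivative in y:
  ∂F/∂x = 2x
  ∂F/∂y = 2y

so d/dx[F(x, y(x))] = ∂F/∂x + (∂F/∂y)·y' = 0. Rearranging,
  dy/dx = -(∂F/∂x)/(∂F/∂y) = -(2x)/(2y) = -x/y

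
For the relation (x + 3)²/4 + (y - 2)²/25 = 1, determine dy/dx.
Differentiate the relation implicitly: treat y = y(x) and apply the chain rule, so every y-derivative picks up a y' = dy/dx factor.

With everything moved to the left-hand side, differentiate term by term:
  d/dx[(x + 3)^2/4] = x/2 + 3/2
  d/dx[(y - 2)^2/25] = 2·y'(y - 2)/25
  d/dx[-1] = 0

Separating the contributions that come from x directly and those that come through y:
  without y':      x/2 + 3/2
  multiplying y':  2y/25 - 4/25

so (x/2 + 3/2) + (2y/25 - 4/25)·y' = 0, and therefore
  dy/dx = -(x/2 + 3/2)/(2y/25 - 4/25)
        = -((x + 3)/2)/(2(y - 2)/25) = 25(-x - 3)/(4(y - 2))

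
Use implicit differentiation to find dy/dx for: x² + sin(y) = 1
Differentiate the relation implicitly: treat y = y(x) and apply the chain rule, so every y-derivative picks up a y' = dy/dx factor.

With everything moved to the left-hand side, differentiate term by term:
  d/dx[x^2] = 2x
  d/dx[sin(y)] = y'·cos(y)
  d/dx[-1] = 0

Separating the contributions that come from x directly and those that come through y:
  without y':      2x
  multiplying y':  cos(y)

so (2x) + (cos(y))·y' = 0, and therefore
  dy/dx = -(2x)/(cos(y)) = -2x/cos(y)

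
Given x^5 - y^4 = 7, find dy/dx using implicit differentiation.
Apply d/dx to both sides, remembering that y depends on x. Each occurrence of y therefore brings in a y' = dy/dx via the chain rule.

With F(x, y) equal to the left-hand side minus the right, differentiate F term by term:
  d/dx[x^5] = 5x^4
  d/dx[-y^4] = -4y^3·y'
  d/dx[-7] = 0
Adding these up, d/dx[F] = 0 becomes
  (5x^4) + (-4y^3)·y' = 0,
so isolating y',
  dy/dx = -(5x^4)/(-4y^3) = 5x^4/(4y^3)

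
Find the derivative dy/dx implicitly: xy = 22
Apply d/dx to both sides, remembering that y depends on x. Each occurrence of y therefore brings in a y' = dy/dx via the chain rule.

With F(x, y) equal to the left-hand side minus the right, differentiate F term by term:
  d/dx[xy] = x·y' + y
  d/dx[-22] = 0
Adding these up, d/dx[F] = 0 becomes
  (y) + (x)·y' = 0,
so isolating y',
  dy/dx = -(y)/(x) = -y/x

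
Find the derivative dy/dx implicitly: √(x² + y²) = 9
Take d/dx of both sides. Since y is implicitly a function of x, the chain rule attaches a y' = dy/dx factor whenever we differentiate through y.

Set F(x, y) = (left side) − (right side), so the curve is F = 0. Differentiating each term of F:
  d/dx[√(x^2 + y^2)] = (x + y·y')/√(x^2 + y^2)
  d/dx[-9] = 0

Collecting, the y'-free part is the partial derivative in x and the y' coefficient is the partial derivative in y:
  ∂F/∂x = x/√(x^2 + y^2)
  ∂F/∂y = y/√(x^2 + y^2)

so d/dx[F(x, y(x))] = ∂F/∂x + (∂F/∂y)·y' = 0. Rearranging,
  dy/dx = -(∂F/∂x)/(∂F/∂y) = -(x/√(x^2 + y^2))/(y/√(x^2 + y^2)) = -x/y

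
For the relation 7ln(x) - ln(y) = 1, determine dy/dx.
Differentiate both sides with respect to x, treating y as y(x). By the chain rule, any term containing y contributes a factor of y' = dy/dx when we differentiate it.

Move every term to one side and write the relation as F(x, y) = 0. Term by term,
  d/dx[7ln(x)] = 7/x
  d/dx[-ln(y)] = -y'/y
  d/dx[-1] = 0

The pieces without y' make up ∂F/∂x and the coefficient of y' is ∂F/∂y:
  ∂F/∂x = 7/x,
  ∂F/∂y = -1/y.

Since d/dx[F] = ∂F/∂x + (∂F/∂y)·y' = 0, solve for y':
  (∂F/∂y)·y' = -∂F/∂x
  dy/dx = -(∂F/∂x)/(∂F/∂y) = -(7/x)/(-1/y) = 7y/x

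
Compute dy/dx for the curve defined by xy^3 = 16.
Differentiate the relation implicitly: treat y = y(x) and apply the chain rule, so every y-derivative picks up a y' = dy/dx factor.

With everything moved to the left-hand side, differentiate term by term:
  d/dx[xy^3] = 3xy^2·y' + y^3
  d/dx[-16] = 0

Separating the contributions that come from x directly and those that come through y:
  without y':      y^3
  multiplying y':  3xy^2

so (y^3) + (3xy^2)·y' = 0, and therefore
  dy/dx = -(y^3)/(3xy^2) = -y/(3x)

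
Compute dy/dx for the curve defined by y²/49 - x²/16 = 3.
Differentiate the relation implicitly: treat y = y(x) and apply the chain rule, so every y-derivative picks up a y' = dy/dx factor.

With everything moved to the left-hand side, differentiate term by term:
  d/dx[-x^2/16] = -x/8
  d/dx[y^2/49] = 2y·y'/49
  d/dx[-3] = 0

Separating the contributions that come from x directly and those that come through y:
  without y':      -x/8
  multiplying y':  2y/49

so (-x/8) + (2y/49)·y' = 0, and therefore
  dy/dx = -(-x/8)/(2y/49) = 49x/(16y)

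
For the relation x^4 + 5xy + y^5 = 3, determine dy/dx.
Differentiate both sides with respect to x, treating y as y(x). By the chain rule, any term containing y contributes a factor of y' = dy/dx when we differentiate it.

Move every term to one side and write the relation as F(x, y) = 0. Term by term,
  d/dx[x^4] = 4x^3
  d/dx[5xy] = 5x·y' + 5y
  d/dx[y^5] = 5y^4·y'
  d/dx[-3] = 0

The pieces without y' make up ∂F/∂x and the coefficient of y' is ∂F/∂y:
  ∂F/∂x = 4x^3 + 5y,
  ∂F/∂y = 5x + 5y^4.

Since d/dx[F] = ∂F/∂x + (∂F/∂y)·y' = 0, solve for y':
  (∂F/∂y)·y' = -∂F/∂x
  dy/dx = -(∂F/∂x)/(∂F/∂y) = -(4x^3 + 5y)/(5x + 5y^4) = (-4x^3/5 - y)/(x + y^4)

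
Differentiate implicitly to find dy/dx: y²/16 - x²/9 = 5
Differentiate both sides with respect to x, treating y as y(x). By the chain rule, any term containing y contributes a factor of y' = dy/dx when we differentiate it.

Move every term to one side and write the relation as F(x, y) = 0. Term by term,
  d/dx[-x^2/9] = -2x/9
  d/dx[y^2/16] = y·y'/8
  d/dx[-5] = 0

The pieces without y' make up ∂F/∂x and the coefficient of y' is ∂F/∂y:
  ∂F/∂x = -2x/9,
  ∂F/∂y = y/8.

Since d/dx[F] = ∂F/∂x + (∂F/∂y)·y' = 0, solve for y':
  (∂F/∂y)·y' = -∂F/∂x
  dy/dx = -(∂F/∂x)/(∂F/∂y) = -(-2x/9)/(y/8) = 16x/(9y)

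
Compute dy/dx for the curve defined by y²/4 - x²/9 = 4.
Differentiate both sides with respect to x, treating y as y(x). By the chain rule, any term containing y contributes a factor of y' = dy/dx when we differentiate it.

Move every term to one side and write the relation as F(x, y) = 0. Term by term,
  d/dx[-x^2/9] = -2x/9
  d/dx[y^2/4] = y·y'/2
  d/dx[-4] = 0

The pieces without y' make up ∂F/∂x and the coefficient of y' is ∂F/∂y:
  ∂F/∂x = -2x/9,
  ∂F/∂y = y/2.

Since d/dx[F] = ∂F/∂x + (∂F/∂y)·y' = 0, solve for y':
  (∂F/∂y)·y' = -∂F/∂x
  dy/dx = -(∂F/∂x)/(∂F/∂y) = -(-2x/9)/(y/2) = 4x/(9y)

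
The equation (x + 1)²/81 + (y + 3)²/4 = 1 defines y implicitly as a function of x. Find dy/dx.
Take d/dx of both sides. Since y is implicitly a function of x, the chain rule attaches a y' = dy/dx factor whenever we differentiate through y.

Set F(x, y) = (left side) − (right side), so the curve is F = 0. Differentiating each term of F:
  d/dx[(x + 1)^2/81] = 2x/81 + 2/81
  d/dx[(y + 3)^2/4] = y'(y + 3)/2
  d/dx[-1] = 0

Collecting, the y'-free part is the partial derivative in x and the y' coefficient is the partial derivative in y:
  ∂F/∂x = 2x/81 + 2/81
  ∂F/∂y = y/2 + 3/2

so d/dx[F(x, y(x))] = ∂F/∂x + (∂F/∂y)·y' = 0. Rearranging,
  dy/dx = -(∂F/∂x)/(∂F/∂y) = -(2x/81 + 2/81)/(y/2 + 3/2)
        = -(2(x + 1)/81)/((y + 3)/2) = 4(-x - 1)/(81(y + 3))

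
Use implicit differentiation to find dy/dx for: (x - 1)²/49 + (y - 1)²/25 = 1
Apply d/dx to both sides, remembering that y depends on x. Each occurrence of y therefore brings in a y' = dy/dx via the chain rule.

With F(x, y) equal to the left-hand side minus the right, differentiate F term by term:
  d/dx[(x - 1)^2/49] = 2x/49 - 2/49
  d/dx[(y - 1)^2/25] = 2·y'(y - 1)/25
  d/dx[-1] = 0
Adding these up, d/dx[F] = 0 becomes
  (2x/49 - 2/49) + (2y/25 - 2/25)·y' = 0,
so isolating y',
  dy/dx = -(2x/49 - 2/49)/(2y/25 - 2/25)
        = -(2(x - 1)/49)/(2(y - 1)/25) = 25(1 - x)/(49(y - 1))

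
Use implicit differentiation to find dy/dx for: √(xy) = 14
Apply d/dx to both sides, remembering that y depends on x. Each occurrence of y therefore brings in a y' = dy/dx via the chain rule.

With F(x, y) equal to the left-hand side minus the right, differentiate F term by term:
  d/dx[√(xy)] = √(xy)(x·y'/2 + y/2)/(xy)
  d/dx[-14] = 0
Adding these up, d/dx[F] = 0 becomes
  (√(xy)/(2x)) + (√(xy)/(2y))·y' = 0,
so isolating y',
  dy/dx = -(√(xy)/(2x))/(√(xy)/(2y)) = -y/x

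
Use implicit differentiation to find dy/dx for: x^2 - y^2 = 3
Apply d/dx to both sides, remembering that y depends on x. Each occurrence of y therefore brings in a y' = dy/dx via the chain rule.

With F(x, y) equal to the left-hand side minus the right, differentiate F term by term:
  d/dx[x^2] = 2x
  d/dx[-y^2] = -2y·y'
  d/dx[-3] = 0
Adding these up, d/dx[F] = 0 becomes
  (2x) + (-2y)·y' = 0,
so isolating y',
  dy/dx = -(2x)/(-2y) = x/y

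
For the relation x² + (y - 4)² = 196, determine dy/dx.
Differentiate both sides with respect to x, treating y as y(x). By the chain rule, any term containing y contributes a factor of y' = dy/dx when we differentiate it.

Move every term to one side and write the relation as F(x, y) = 0. Term by term,
  d/dx[x^2] = 2x
  d/dx[(y - 4)^2] = 2·y'(y - 4)
  d/dx[-196] = 0

The pieces without y' make up ∂F/∂x and the coefficient of y' is ∂F/∂y:
  ∂F/∂x = 2x,
  ∂F/∂y = 2y - 8.

Since d/dx[F] = ∂F/∂x + (∂F/∂y)·y' = 0, solve for y':
  (∂F/∂y)·y' = -∂F/∂x
  dy/dx = -(∂F/∂x)/(∂F/∂y) = -(2x)/(2y - 8) = -x/(y - 4)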